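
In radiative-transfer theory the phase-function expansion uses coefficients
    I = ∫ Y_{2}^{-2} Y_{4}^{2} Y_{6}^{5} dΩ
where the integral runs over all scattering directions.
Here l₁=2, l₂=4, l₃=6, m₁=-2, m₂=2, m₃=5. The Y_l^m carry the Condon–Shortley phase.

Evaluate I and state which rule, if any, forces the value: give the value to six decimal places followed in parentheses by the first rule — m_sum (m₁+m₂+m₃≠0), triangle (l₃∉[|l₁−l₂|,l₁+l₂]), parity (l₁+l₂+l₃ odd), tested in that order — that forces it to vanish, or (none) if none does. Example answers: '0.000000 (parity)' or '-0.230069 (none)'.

0.000000 (m_sum)

-2 + 2 + 5 = 5 ≠ 0: azimuthal integral kills it; I = 0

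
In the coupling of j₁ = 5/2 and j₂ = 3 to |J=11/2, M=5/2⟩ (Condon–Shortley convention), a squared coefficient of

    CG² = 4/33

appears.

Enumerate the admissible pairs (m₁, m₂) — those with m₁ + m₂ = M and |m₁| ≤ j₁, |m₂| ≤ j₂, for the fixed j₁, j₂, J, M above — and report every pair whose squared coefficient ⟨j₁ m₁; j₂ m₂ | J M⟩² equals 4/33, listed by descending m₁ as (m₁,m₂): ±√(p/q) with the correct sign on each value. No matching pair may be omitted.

Admissible pairs with m₁+m₂ = M = 5/2: (-1/2,3), (1/2,2), (3/2,1), (5/2,0)
  (m₁,m₂)=(5/2,0): CG² = 4/33, CG = +√(4/33)   ← matches the target
  (m₁,m₂)=(3/2,1): CG² = 5/11, CG = +√(5/11)
  (m₁,m₂)=(1/2,2): CG² = 4/11, CG = +√(4/11)
  (m₁,m₂)=(-1/2,3): CG² = 2/33, CG = +√(2/33)
Pairs with CG² = 4/33: (5/2,0): +√(4/33)

(5/2,0): +√(4/33)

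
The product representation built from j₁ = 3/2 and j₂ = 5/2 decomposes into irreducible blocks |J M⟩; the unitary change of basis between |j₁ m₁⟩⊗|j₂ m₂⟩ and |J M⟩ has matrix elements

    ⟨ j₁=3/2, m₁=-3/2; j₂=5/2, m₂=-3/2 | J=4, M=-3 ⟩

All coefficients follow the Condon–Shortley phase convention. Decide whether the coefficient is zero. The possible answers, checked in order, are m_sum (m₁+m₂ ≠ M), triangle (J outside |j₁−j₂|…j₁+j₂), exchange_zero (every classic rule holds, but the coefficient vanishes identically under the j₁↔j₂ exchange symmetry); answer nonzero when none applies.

nonzero

m-sum: m₁+m₂ = -3/2+(-3/2) = -3, M = -3  ✓
triangle: |j₁−j₂| = 1 ≤ J = 4 ≤ j₁+j₂ = 4  ✓
exchange: j₁≠j₂ or m₁≠m₂ — the exchange symmetry imposes no constraint here
value check: CG = +√(5/8) = +0.790569 ≠ 0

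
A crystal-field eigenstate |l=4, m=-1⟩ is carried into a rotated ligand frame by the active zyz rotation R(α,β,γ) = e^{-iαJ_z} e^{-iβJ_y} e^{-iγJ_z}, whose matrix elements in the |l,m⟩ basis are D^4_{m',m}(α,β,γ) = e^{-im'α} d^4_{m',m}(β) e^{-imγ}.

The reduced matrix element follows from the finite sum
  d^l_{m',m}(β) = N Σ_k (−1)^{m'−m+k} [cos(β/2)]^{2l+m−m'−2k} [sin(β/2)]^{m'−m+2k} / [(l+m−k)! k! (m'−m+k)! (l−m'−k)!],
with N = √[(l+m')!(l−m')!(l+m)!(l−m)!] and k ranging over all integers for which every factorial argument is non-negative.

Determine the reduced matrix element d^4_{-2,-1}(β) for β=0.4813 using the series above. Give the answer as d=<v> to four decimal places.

d=0.5858

d^4_{-2,-1}(β=0.4813) via the finite sum:
Half-angle: c=0.971183, s=0.238334. N=√(2·720·6·120)=1018.233765
The bounds max(0,m−m')=1 and min(l+m,l−m')=3 give 3 terms
  k=1: (−1)^0·1018.2338/(240)·0.9712^7·0.2383^1 = +0.824006
  k=2: (−1)^1·1018.2338/(48)·0.9712^5·0.2383^3 = -0.248125
  k=3: (−1)^2·1018.2338/(72)·0.9712^3·0.2383^5 = +0.009962
d^4_{-2,-1}(0.4813) = +0.824006 -0.248125 +0.009962 = +0.585844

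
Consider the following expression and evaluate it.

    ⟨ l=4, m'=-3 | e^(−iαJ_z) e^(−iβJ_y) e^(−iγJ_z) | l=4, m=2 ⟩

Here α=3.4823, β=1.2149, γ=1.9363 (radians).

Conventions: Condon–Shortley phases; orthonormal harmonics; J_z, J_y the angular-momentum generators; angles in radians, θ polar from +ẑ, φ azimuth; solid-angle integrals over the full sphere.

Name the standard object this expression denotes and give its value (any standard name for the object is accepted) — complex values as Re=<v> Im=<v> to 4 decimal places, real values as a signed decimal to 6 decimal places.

Wigner D-matrix element, Re=0.3025 Im=0.0906

This is a Wigner D-matrix element — the rotation-matrix element ⟨l m'| R(α,β,γ) |l m⟩ in the angular-momentum basis.
First d^4_{-3,2}(β=1.2149), then the phase factors e^{-i(-3)α} and e^{-i(2)γ}:
With c≡cos(β/2)=0.821106 and s≡sin(β/2)=0.570775, N=[1·5040·720·2]^{1/2}=2693.993318
Admissible k: 5..6 (factorial args all ≥0)
  k=5: (−1)^0·2693.9933/(240)·0.8211^3·0.5708^5 = +0.376452
  k=6: (−1)^1·2693.9933/(720)·0.8211^1·0.5708^7 = -0.060635
d^4_{-3,2}(1.2149) = +0.376452 -0.060635 = +0.315818
Attach z-rotation phases: D = e^{-i(-3)(3.4823)}·(+0.315818)·e^{-i(2)(1.9363)} = +0.302529+0.090646i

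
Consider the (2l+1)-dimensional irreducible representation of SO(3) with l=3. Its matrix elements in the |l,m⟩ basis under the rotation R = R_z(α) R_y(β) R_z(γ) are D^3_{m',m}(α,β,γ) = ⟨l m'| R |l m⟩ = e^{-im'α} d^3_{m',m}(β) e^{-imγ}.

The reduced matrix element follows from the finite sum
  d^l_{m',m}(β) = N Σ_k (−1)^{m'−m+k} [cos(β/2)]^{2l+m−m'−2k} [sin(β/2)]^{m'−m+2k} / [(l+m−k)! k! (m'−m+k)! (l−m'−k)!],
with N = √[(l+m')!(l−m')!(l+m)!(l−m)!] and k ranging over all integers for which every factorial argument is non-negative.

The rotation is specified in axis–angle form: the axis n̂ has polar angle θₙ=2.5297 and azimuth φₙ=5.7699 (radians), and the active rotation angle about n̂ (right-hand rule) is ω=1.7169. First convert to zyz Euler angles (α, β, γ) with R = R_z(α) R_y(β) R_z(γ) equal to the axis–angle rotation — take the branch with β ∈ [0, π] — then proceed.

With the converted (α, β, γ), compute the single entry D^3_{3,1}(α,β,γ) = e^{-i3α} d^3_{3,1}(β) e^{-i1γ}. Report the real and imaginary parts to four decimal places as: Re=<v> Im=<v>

Re=0.2919 Im=0.3829

Axis–angle → zyz. n̂ = (sinθₙcosφₙ, sinθₙsinφₙ, cosθₙ) = (+0.500396, -0.282063, -0.818562), ω = 1.7169.
R = I cosω + sinω [n̂]ₓ + (1−cosω) n̂n̂ᵀ gives
  R = [+0.141265, +0.648150, -0.748295; -0.971533, -0.054442, -0.230565; -0.190179, +0.759564, +0.622008]
β = atan2(√(R₁₃²+R₂₃²), R₃₃) = 0.899492; α = atan2(R₂₃, R₁₃) mod 2π = 3.440482; γ = atan2(R₃₂, −R₃₁) mod 2π = 1.325460
First d^3_{3,1}(β=0.8995), then the phase factors e^{-i(3)α} and e^{-i(1)γ}:
With c≡cos(β/2)=0.900558 and s≡sin(β/2)=0.434737, N=[720·1·24·2]^{1/2}=185.903201
Admissible k: 0..0 (factorial args all ≥0)
  k=0: (−1)^2·185.9032/(48)·0.9006^4·0.4347^2 = +0.481442
d^3_{3,1}(0.8995) = +0.481442
Phases: e^{-i·(3)·3.4405}=-0.624215+0.781252i, e^{-i·(1)·1.3255}=+0.242882-0.970056i ⇒ D=+0.291873+0.382880i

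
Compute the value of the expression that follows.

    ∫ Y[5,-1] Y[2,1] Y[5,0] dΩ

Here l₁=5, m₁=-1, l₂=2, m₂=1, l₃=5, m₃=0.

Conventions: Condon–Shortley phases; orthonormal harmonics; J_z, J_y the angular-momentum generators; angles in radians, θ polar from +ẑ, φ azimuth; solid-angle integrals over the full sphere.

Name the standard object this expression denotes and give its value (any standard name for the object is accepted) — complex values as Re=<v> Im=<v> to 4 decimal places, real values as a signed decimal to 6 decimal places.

This is a Gaunt coefficient — the integral of a triple product of spherical harmonics over the sphere.
m-sum 0 ✓  L=12 even ✓  3≤5≤7 ✓
Π(2lᵢ+1) = 11×5×11 = 605
triangle coeff Δ(5,2,5) = 1/38610
Σ_t [0,2]: t=0:+1/2880 t=1:−1/576 t=2:+1/2880 = -1/960
(3j)²=10/429 [(5 2 5; 0 0 0)], sign=+1
Σ_t [1,2]: t=1:−1/1440 t=2:+1/1152 = 1/5760
(3j)²=1/858 [(5 2 5; -1 1 0)], sign=-1
⇒ 4πI² = 25/1521
I = (-1)√(25/1521/(4π)) = -0.03616600

Gaunt coefficient, -0.036166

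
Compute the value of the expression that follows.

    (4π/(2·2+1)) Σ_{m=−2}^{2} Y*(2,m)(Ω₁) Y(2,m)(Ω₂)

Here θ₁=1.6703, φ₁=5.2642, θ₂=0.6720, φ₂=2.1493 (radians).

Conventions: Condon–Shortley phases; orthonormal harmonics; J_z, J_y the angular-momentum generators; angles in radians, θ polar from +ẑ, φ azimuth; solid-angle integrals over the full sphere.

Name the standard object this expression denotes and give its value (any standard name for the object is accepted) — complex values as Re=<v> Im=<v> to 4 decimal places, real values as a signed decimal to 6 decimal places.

This sum is the spherical-harmonic addition theorem: it equals the Legendre polynomial P_l(cos γ) of the angle γ between the two directions.
Addition theorem: P_2(cos γ) = (4π/5) Σ_m Y*_{lm}(Ω₁) Y_{lm}(Ω₂), m = −2…2:
  m=-2: (-0.172248-0.341479i) × (-0.060195+0.137074i) = +0.057176-0.003055i  (running Σ = +0.057176-0.003055i)
  m=-1: (-0.040033+0.065031i) × (-0.205795-0.315138i) = +0.028732-0.000767i  (running Σ = +0.085909-0.003822i)
  m=0: (-0.306054-0.000000i) × (+0.264073+0.000000i) = -0.080821-0.000000i  (running Σ = +0.005088-0.003822i)
  m=1: (+0.040033+0.065031i) × (+0.205795-0.315138i) = +0.028732+0.000767i  (running Σ = +0.033820-0.003055i)
  m=2: (-0.172248+0.341479i) × (-0.060195-0.137074i) = +0.057176+0.003055i  (running Σ = +0.090997+0.000000i)
Total Σ_m = +0.090997+0.000000i. Multiply by 2.513274: +0.228699+0.000000i. P_2(cos γ) = 0.228699

Legendre polynomial (addition theorem), +0.228699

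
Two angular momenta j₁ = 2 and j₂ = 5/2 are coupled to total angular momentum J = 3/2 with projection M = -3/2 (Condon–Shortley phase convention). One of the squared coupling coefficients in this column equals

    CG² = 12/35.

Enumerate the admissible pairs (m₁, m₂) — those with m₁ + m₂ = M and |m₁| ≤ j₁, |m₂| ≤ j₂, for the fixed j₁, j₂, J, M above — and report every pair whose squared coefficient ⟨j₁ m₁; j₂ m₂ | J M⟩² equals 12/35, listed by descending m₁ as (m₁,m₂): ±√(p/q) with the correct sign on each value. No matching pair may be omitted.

(0,-3/2): −√(12/35)

Admissible pairs with m₁+m₂ = M = -3/2: (-2,1/2), (-1,-1/2), (0,-3/2), (1,-5/2)
  (m₁,m₂)=(1,-5/2): CG² = 2/7, CG = +√(2/7)
  (m₁,m₂)=(0,-3/2): CG² = 12/35, CG = −√(12/35)   ← matches the target
  (m₁,m₂)=(-1,-1/2): CG² = 9/35, CG = +√(9/35)
  (m₁,m₂)=(-2,1/2): CG² = 4/35, CG = −√(4/35)
Pairs with CG² = 12/35: (0,-3/2): −√(12/35)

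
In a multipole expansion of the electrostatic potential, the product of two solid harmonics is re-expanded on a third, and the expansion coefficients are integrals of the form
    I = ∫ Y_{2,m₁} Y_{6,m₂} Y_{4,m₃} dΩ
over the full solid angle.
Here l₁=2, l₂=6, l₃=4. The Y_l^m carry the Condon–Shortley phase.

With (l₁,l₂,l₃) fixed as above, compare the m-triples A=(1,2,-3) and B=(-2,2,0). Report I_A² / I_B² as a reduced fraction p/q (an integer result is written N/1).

16/35

l's match ⇒ only the (l;m) 3-j factors differ between A and B.
A: triangle coeff Δ(2,6,4) = 1/6435; Σ_t [1,1]: t=1:−1/30240 = -1/30240; (3j)²=32/6435 [(2 6 4; 1 2 -3)], sign=+1
B: triangle coeff Δ(2,6,4) = 1/6435; Σ_t [4,4]: t=4:+1/13824 = 1/13824; (3j)²=14/1287 [(2 6 4; -2 2 0)], sign=+1
I_A²/I_B² = (32/6435)/(14/1287) = 16/35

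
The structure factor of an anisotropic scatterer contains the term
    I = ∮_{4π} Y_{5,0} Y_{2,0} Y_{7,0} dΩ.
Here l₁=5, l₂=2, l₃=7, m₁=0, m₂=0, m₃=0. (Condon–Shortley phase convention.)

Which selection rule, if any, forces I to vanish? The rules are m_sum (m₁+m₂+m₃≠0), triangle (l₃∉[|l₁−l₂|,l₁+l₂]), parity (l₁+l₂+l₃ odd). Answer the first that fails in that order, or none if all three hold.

none

Σmᵢ = 0  ✓
l₃∈[|l₁−l₂|,l₁+l₂]=[3,7], have l₃=7  ✓
Σlᵢ = 14 ⇒ even  ✓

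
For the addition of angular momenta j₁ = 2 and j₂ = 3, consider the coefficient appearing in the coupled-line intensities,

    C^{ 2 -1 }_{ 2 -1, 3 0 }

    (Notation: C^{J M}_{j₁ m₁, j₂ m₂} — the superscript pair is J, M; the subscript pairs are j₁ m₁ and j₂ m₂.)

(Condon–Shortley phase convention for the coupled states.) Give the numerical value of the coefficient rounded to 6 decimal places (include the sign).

j₁+j₂−J=3  J+j₁−j₂=1  J−j₁+j₂=3  j₁+j₂+J+1=8
(j₁±m₁, j₂±m₂, J±M) = (1,3,3,3,1,3)
P² = 81/14
sum k=2..3:
  [2] +1/4 = 1/4
  [3] −1/36 = -1/36
S = 2/9
C² = P²·S² = 2/7 ; C = +0.534522

+√(2/7) = +0.534522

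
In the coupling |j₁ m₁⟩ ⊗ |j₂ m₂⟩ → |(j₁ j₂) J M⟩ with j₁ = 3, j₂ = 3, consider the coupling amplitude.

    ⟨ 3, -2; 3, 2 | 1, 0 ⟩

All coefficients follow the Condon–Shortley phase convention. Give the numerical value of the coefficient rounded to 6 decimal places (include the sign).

+0.377964

√[3·5!1!1!/8! · 1!5!5!1!1!1!] = √(900/7)
  +(−1)^4/∏(4,1,1,1,0,0)! = 1/24  (running 1/24)
  +(−1)^5/∏(5,0,0,0,1,1)! = -1/120  (running 1/30)
⟨..|..⟩ = √(900/7)·(1/30) = +0.377964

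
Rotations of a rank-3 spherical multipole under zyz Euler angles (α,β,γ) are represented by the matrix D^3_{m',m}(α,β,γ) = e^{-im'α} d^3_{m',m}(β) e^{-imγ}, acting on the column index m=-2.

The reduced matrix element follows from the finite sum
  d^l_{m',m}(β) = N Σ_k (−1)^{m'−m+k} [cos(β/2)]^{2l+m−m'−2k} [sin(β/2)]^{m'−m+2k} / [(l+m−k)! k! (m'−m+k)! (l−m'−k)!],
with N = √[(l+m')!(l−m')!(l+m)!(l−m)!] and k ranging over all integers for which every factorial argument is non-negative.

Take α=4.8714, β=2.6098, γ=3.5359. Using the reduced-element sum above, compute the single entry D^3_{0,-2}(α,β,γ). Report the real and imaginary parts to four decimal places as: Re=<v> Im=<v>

D^3_{0,-2}(4.8714,2.6098,3.5359) = e^{-i·0·4.8714}·d^3_{0,-2}(2.6098)·e^{-i·-2·3.5359}. Compute d first:
With c≡cos(β/2)=0.262774 and s≡sin(β/2)=0.964857, N=[6·6·1·120]^{1/2}=65.726707
The bounds max(0,m−m')=0 and min(l+m,l−m')=1 give 2 terms
  k=0: (−1)^2·65.7267/(12)·0.2628^4·0.9649^2 = +0.024312
  k=1: (−1)^3·65.7267/(12)·0.2628^2·0.9649^4 = -0.327777
d^3_{0,-2}(2.6098) = +0.024312 -0.327777 = -0.303465
Attach z-rotation phases: D = e^{-i(0)(4.8714)}·(-0.303465)·e^{-i(-2)(3.5359)} = -0.213891-0.215271i

Re=-0.2139 Im=-0.2153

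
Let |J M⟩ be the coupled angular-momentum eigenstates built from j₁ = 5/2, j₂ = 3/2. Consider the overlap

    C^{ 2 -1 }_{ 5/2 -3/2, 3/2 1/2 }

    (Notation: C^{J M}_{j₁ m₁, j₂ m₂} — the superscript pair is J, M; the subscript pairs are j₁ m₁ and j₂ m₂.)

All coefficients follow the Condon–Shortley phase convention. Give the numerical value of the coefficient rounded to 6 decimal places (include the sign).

√[5·2!3!1!/7! · 1!4!2!1!1!3!] = √(24/7)
  +(−1)^1/∏(1,1,3,1,0,0)! = -1/6  (running -1/6)
  +(−1)^2/∏(2,0,2,0,1,1)! = 1/4  (running 1/12)
⟨..|..⟩ = √(24/7)·(1/12) = +0.154303

+0.154303  (= +√(1/42))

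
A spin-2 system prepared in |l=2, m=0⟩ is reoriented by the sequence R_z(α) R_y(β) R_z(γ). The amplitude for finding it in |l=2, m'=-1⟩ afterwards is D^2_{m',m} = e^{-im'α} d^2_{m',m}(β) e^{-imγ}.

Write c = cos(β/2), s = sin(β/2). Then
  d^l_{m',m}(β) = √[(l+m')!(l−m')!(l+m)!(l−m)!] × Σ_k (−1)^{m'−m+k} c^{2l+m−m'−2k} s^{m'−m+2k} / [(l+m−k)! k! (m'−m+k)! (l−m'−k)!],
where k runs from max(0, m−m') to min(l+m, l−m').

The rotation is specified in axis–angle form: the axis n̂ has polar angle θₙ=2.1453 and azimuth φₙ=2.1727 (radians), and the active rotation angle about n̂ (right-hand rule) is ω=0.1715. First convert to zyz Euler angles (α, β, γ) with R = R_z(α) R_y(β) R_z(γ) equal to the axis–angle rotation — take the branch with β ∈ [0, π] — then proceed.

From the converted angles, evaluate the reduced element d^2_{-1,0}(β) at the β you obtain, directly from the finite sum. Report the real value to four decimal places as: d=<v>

d=0.1738

Axis–angle → zyz. n̂ = (sinθₙcosφₙ, sinθₙsinφₙ, cosθₙ) = (-0.475314, +0.691934, -0.543418), ω = 0.1715.
R = I cosω + sinω [n̂]ₓ + (1−cosω) n̂n̂ᵀ gives
  R = [+0.988644, +0.087915, +0.121875; -0.097565, +0.992354, +0.075601; -0.114297, -0.086633, +0.989662]
β = atan2(√(R₁₃²+R₂₃²), R₃₃) = 0.143916; α = atan2(R₂₃, R₁₃) mod 2π = 0.555225; γ = atan2(R₃₂, −R₃₁) mod 2π = 5.634603
d^2_{-1,0}(β=0.1439) via the finite sum:
c=cos(0.143916/2)=0.997412, s=sin(0.143916/2)=0.071896; N=√[1·6·2·2]=4.898979
The bounds max(0,m−m')=1 and min(l+m,l−m')=2 give 2 terms
  k=1: (−1)^0·4.8990/(2)·0.9974^3·0.0719^1 = +0.174744
  k=2: (−1)^1·4.8990/(2)·0.9974^1·0.0719^3 = -0.000908
d^2_{-1,0}(0.1439) = +0.174744 -0.000908 = +0.173836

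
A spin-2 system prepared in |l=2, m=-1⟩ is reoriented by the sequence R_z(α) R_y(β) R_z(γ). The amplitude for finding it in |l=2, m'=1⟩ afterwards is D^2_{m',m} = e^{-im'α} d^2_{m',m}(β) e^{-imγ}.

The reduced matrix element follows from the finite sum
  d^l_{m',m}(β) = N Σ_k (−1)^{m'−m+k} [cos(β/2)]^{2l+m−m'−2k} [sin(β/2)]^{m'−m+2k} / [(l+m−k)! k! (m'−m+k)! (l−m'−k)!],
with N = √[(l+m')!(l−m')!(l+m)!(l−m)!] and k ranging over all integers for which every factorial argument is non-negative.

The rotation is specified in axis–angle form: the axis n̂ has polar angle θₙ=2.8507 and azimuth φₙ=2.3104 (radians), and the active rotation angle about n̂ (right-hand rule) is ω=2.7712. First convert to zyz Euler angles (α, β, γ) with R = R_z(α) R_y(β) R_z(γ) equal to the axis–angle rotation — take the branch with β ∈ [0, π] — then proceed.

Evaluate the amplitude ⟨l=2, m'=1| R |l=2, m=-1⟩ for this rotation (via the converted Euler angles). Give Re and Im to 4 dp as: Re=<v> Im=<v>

Axis–angle → zyz. n̂ = (sinθₙcosφₙ, sinθₙsinφₙ, cosθₙ) = (-0.193307, +0.211875, -0.957988), ω = 2.7712.
R = I cosω + sinω [n̂]ₓ + (1−cosω) n̂n̂ᵀ gives
  R = [-0.859984, +0.267638, +0.434508; -0.425910, -0.845448, -0.322209; +0.281118, -0.462156, +0.841061]
β = atan2(√(R₁₃²+R₂₃²), R₃₃) = 0.571554; α = atan2(R₂₃, R₁₃) mod 2π = 5.645114; γ = atan2(R₃₂, −R₃₁) mod 2π = 4.165907
Split into d^2_{1,-1}(β=0.5716) × two z-phases.
With c≡cos(β/2)=0.959443 and s≡sin(β/2)=0.281903, N=[6·1·1·6]^{1/2}=6.000000
k: max(0,(-1)−(1))=0 … min(2+(-1),2−(1))=1
  k=0: (−1)^2·6.0000/(2)·0.9594^2·0.2819^2 = +0.219462
  k=1: (−1)^3·6.0000/(6)·0.9594^0·0.2819^4 = -0.006315
d^2_{1,-1}(0.5716) = +0.219462 -0.006315 = +0.213147
Phases: e^{-i·(1)·5.6451}=+0.803246+0.595647i, e^{-i·(-1)·4.1659}=-0.519685-0.854358i ⇒ D=+0.019495-0.212253i

Re=0.0195 Im=-0.2123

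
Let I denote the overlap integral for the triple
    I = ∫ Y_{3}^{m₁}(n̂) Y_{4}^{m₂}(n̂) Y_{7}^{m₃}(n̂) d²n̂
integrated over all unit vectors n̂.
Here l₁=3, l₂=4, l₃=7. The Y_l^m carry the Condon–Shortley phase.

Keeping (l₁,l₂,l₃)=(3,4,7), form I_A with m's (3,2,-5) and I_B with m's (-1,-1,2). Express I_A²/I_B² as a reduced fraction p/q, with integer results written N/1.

Shared (l₁,l₂,l₃)=(3,4,7): N and (l;000)² cancel in I_A²/I_B².
A: Δ = 0!·6!·8!/15! = 1/45045; Racah Σ t=0..0: t=0:+1/1036800 = 1/1036800; ⇒ 3j(3 4 7; 3 2 -5)² = 4/195, sgn +1
B: Δ = 0!·6!·8!/15! = 1/45045; Racah Σ t=0..0: t=0:+1/34560 = 1/34560; ⇒ 3j(3 4 7; -1 -1 2)² = 4/143, sgn -1
I_A²/I_B² = (4/195)/(4/143) = 11/15

11/15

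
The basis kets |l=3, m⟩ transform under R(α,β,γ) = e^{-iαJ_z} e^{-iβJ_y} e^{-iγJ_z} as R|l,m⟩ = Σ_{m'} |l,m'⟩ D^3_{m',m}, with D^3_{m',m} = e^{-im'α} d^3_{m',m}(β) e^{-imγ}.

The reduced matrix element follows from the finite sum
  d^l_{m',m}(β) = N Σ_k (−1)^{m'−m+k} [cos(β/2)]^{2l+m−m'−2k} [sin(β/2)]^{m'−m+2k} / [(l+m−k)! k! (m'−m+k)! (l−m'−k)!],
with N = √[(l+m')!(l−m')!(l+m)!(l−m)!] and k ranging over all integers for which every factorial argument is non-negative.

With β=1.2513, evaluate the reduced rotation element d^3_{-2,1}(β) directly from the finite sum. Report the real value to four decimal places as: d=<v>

d^3_{-2,1}(β=1.2513) via the finite sum:
With c≡cos(β/2)=0.810583 and s≡sin(β/2)=0.585624, N=[1·120·24·2]^{1/2}=75.894664
k: max(0,(1)−(-2))=3 … min(3+(1),3−(-2))=4
  k=3: (−1)^0·75.8947/(12)·0.8106^3·0.5856^3 = +0.676518
  k=4: (−1)^1·75.8947/(24)·0.8106^1·0.5856^5 = -0.176560
d^3_{-2,1}(1.2513) = +0.676518 -0.176560 = +0.499957

d=0.5000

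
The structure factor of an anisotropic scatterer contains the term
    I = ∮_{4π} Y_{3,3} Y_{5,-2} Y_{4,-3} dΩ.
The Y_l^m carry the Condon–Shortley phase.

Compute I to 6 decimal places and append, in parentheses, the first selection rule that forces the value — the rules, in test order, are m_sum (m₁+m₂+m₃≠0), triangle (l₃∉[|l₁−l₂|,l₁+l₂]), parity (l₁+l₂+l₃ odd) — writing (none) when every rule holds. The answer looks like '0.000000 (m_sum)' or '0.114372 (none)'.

0.000000 (m_sum)

3 − 2 − 3 = -2 ≠ 0: azimuthal integral kills it; I = 0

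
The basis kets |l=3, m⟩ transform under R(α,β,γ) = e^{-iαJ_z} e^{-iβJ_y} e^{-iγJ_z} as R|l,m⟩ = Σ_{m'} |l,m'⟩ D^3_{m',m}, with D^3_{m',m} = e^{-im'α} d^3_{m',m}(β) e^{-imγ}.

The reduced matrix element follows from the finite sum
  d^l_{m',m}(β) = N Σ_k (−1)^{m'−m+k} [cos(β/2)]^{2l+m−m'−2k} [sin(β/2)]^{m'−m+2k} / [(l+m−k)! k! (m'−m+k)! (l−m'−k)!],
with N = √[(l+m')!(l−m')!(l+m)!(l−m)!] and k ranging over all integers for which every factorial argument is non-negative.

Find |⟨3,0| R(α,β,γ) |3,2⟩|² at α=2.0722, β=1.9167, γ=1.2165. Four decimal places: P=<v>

D^3_{0,2}(2.0722,1.9167,1.2165) = e^{-i·0·2.0722}·d^3_{0,2}(1.9167)·e^{-i·2·1.2165}. Compute d first:
With c≡cos(β/2)=0.574871 and s≡sin(β/2)=0.818244, N=[6·6·120·1]^{1/2}=65.726707
The bounds max(0,m−m')=2 and min(l+m,l−m')=3 give 2 terms
  k=2: (−1)^0·65.7267/(12)·0.5749^4·0.8182^2 = +0.400505
  k=3: (−1)^1·65.7267/(12)·0.5749^2·0.8182^4 = -0.811396
d^3_{0,2}(1.9167) = +0.400505 -0.811396 = -0.410891
|D^3_{0,2}|² = |d^3_{0,2}(β)|² = (-0.410891)² = 0.168832 (the z-rotation phases have unit modulus)

P=0.1688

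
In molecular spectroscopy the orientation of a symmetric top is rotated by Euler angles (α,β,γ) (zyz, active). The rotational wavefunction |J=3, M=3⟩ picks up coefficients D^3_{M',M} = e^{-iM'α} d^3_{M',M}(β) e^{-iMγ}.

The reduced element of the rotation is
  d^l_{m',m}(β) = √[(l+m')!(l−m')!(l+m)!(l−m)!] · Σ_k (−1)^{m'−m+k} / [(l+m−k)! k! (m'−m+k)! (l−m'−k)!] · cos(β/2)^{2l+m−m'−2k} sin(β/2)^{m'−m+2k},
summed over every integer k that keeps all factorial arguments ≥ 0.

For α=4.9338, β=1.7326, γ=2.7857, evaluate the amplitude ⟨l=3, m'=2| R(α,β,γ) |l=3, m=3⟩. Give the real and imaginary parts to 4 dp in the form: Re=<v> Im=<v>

Re=0.1725 Im=0.1244

D^3_{2,3}(4.9338,1.7326,2.7857) = e^{-i·2·4.9338}·d^3_{2,3}(1.7326)·e^{-i·3·2.7857}. Compute d first:
With c≡cos(β/2)=0.647650 and s≡sin(β/2)=0.761938, N=[120·1·720·1]^{1/2}=293.938769
Admissible k: 1..1 (factorial args all ≥0)
  k=1: (−1)^0·293.9388/(120)·0.6477^5·0.7619^1 = +0.212666
d^3_{2,3}(1.7326) = +0.212666
D = (-0.903546+0.428491i)·(+0.212666)·(-0.482160-0.876083i) = +0.172482+0.124405i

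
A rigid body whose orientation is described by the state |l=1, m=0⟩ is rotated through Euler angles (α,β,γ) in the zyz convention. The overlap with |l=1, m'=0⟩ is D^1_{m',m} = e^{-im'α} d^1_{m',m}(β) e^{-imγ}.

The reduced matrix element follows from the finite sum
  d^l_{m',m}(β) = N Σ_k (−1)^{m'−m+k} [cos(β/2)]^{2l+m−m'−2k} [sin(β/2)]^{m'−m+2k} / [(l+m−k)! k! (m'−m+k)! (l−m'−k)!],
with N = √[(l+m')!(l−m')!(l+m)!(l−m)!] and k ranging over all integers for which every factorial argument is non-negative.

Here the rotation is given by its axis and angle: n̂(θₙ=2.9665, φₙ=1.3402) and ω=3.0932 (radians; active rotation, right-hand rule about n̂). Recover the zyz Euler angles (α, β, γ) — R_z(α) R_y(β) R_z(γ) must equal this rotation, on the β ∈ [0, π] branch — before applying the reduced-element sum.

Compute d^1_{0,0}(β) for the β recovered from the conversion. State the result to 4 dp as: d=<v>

d=0.9393

Axis–angle → zyz. n̂ = (sinθₙcosφₙ, sinθₙsinφₙ, cosθₙ) = (+0.039815, +0.169588, -0.984710), ω = 3.0932.
R = I cosω + sinω [n̂]ₓ + (1−cosω) n̂n̂ᵀ gives
  R = [-0.995661, +0.061130, -0.070162; -0.034138, -0.941343, -0.335721; -0.086570, -0.331869, +0.939345]
β = atan2(√(R₁₃²+R₂₃²), R₃₃) = 0.350082; α = atan2(R₂₃, R₁₃) mod 2π = 4.506365; γ = atan2(R₃₂, −R₃₁) mod 2π = 4.967557
d^1_{0,0}(β=0.3501) via the finite sum:
Half-angle: c=0.984719, s=0.174148. N=√(1·1·1·1)=1.000000
Admissible k: 0..1 (factorial args all ≥0)
  k=0: (−1)^0·1.0000/(1)·0.9847^2·0.1741^0 = +0.969672
  k=1: (−1)^1·1.0000/(1)·0.9847^0·0.1741^2 = -0.030328
d^1_{0,0}(0.3501) = +0.969672 -0.030328 = +0.939345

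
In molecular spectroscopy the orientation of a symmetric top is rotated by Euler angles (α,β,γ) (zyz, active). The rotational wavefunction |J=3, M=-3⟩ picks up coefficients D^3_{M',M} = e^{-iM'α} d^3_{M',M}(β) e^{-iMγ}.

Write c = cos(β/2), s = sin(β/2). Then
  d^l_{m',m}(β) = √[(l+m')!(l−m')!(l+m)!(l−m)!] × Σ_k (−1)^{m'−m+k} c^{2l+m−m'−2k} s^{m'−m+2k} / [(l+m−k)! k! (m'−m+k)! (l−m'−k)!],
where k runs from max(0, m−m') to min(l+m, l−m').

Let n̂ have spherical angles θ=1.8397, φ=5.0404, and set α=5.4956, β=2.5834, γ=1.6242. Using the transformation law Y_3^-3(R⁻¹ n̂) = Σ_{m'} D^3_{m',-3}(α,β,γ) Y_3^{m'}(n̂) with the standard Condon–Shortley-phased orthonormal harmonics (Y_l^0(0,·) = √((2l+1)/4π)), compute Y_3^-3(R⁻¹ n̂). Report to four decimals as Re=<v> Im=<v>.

Need the full column D^3_{m',-3} for m'=−3..3 at α=5.4956, β=2.5834, γ=1.6242.
cos(β/2)=0.275487, sin(β/2)=0.961305
d^3_{-3,-3}: single k=0 term ⇒ +0.000437;  D = -0.000353+0.000258i
d^3_{-2,-3}: single k=0 term ⇒ -0.003736;  D = +0.003691+0.000580i
d^3_{-1,-3}: single k=0 term ⇒ +0.020614;  D = -0.012101-0.016689i
d^3_{0,-3}: single k=0 term ⇒ -0.083062;  D = -0.013251+0.081998i
d^3_{1,-3}: single k=0 term ⇒ +0.251011;  D = +0.203854-0.146458i
d^3_{2,-3}: single k=0 term ⇒ -0.553965;  D = -0.546479-0.090763i
d^3_{3,-3}: single k=0 term ⇒ +0.789163;  D = +0.457648+0.642912i
Y_3^{m'}(θ=1.8397,φ=5.0404) and Σ D·Y over m':
  (-0.0004+0.0003i)·(-0.3113-0.2070i)  (+0.0037+0.0006i)·(+0.2000-0.1539i)  (-0.0121-0.0167i)·(-0.0650-0.1909i)  (-0.0133+0.0820i)·(+0.2624+0.0000i)  (+0.2039-0.1465i)·(+0.0650-0.1909i)  (-0.5465-0.0908i)·(+0.2000+0.1539i)  (+0.4576+0.6429i)·(+0.3113-0.2070i)
Y_3^-3(R⁻¹ n̂) = +0.160635-0.020815i

Re=0.1606 Im=-0.0208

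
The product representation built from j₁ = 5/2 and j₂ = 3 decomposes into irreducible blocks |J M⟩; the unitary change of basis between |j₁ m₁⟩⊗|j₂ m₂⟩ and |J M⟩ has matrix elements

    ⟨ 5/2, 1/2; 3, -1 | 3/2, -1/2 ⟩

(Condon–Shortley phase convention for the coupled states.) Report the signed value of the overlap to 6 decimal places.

-0.097590

triangle: 4!*1!*2!/8! = 48/40320
(j±m)!: 3!*2!*2!*4!*1!*2! = 1152
prefactor² = (2J+1)*Δ*N² = 192/35
  k=1: −1/(1!*3!*1!*1!*0!*1!) = -1/6
  k=2: +1/(2!*2!*0!*0!*1!*2!) = 1/8
Σ = -1/24  ⇒  CG² = 192/35*(-1/24)² = 1/105
CG = −√(1/105) = -0.097590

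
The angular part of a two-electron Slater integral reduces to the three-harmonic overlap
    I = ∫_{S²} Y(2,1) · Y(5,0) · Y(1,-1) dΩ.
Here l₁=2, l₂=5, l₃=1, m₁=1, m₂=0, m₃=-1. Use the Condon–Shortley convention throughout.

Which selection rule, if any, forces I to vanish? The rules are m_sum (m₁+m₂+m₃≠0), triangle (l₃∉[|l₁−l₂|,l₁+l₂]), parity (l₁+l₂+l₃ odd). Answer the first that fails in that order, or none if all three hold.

Σmᵢ = 0  ✓
l₃∈[|l₁−l₂|,l₁+l₂]=[3,7] required, l₃=1 fails  ✗
Σlᵢ = 8 ⇒ even

triangle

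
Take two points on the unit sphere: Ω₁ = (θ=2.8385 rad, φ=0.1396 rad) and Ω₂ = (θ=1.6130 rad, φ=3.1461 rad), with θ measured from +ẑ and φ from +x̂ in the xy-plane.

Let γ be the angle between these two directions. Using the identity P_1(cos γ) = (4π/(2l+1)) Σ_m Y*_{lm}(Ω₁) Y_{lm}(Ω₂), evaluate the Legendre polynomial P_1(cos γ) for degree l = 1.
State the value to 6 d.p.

-0.255223

Term-by-term m-sum for l=1 (normalisation 4π/3 = 4.188790):
  m=-1: (0.102118, 0.014349) × (-0.345183, 0.001556) = (-0.035272, -0.004794)  (running Σ = (-0.035272, -0.004794))
  m=0: (-0.466331, -0.000000) × (-0.020615, 0.000000) = (0.009613, 0.000000)  (running Σ = (-0.025658, -0.004794))
  m=1: (-0.102118, 0.014349) × (0.345183, 0.001556) = (-0.035272, 0.004794)  (running Σ = (-0.060930, 0.000000))
Accumulated sum (-0.060930, 0.000000); after 4π/(2l+1) scaling, (-0.255223, 0.000000) ⇒ P_1 = -0.255223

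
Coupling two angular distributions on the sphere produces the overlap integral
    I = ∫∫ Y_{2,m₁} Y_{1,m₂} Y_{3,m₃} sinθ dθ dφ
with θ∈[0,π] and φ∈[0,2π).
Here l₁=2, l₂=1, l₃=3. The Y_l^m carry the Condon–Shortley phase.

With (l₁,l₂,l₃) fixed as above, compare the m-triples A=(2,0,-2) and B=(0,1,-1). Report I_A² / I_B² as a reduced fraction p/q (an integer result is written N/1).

Same 2,1,3: normalisation and zero-m 3j drop out of the ratio.
A: Δ: 0! 4! 2! / 7! → 1/105; sum: t=0:+1/24 = 1/24; 3j²(2 1 3; 2 0 -2) = Δ·Π!·Σ² = 1/21  (sign -1)
B: Δ: 0! 4! 2! / 7! → 1/105; sum: t=0:+1/8 = 1/8; 3j²(2 1 3; 0 1 -1) = Δ·Π!·Σ² = 2/35  (sign +1)
I_A²/I_B² = (1/21)/(2/35) = 5/6

5/6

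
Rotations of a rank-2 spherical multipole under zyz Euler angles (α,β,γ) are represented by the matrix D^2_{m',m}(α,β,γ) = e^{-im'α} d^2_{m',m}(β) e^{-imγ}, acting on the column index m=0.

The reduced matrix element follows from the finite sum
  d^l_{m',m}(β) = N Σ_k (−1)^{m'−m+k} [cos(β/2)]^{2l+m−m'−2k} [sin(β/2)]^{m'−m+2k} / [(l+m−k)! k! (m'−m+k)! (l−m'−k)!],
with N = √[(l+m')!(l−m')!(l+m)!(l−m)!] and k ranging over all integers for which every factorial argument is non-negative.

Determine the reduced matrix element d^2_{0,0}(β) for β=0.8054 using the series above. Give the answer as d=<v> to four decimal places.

d^2_{0,0}(β=0.8054) via the finite sum:
Half-angle: c=0.920006, s=0.391904. N=√(2·2·2·2)=4.000000
The bounds max(0,m−m')=0 and min(l+m,l−m')=2 give 3 terms
  k=0: (−1)^0·4.0000/(4)·0.9200^4·0.3919^0 = +0.716412
  k=1: (−1)^1·4.0000/(1)·0.9200^2·0.3919^2 = -0.519997
  k=2: (−1)^2·4.0000/(4)·0.9200^0·0.3919^4 = +0.023589
d^2_{0,0}(0.8054) = +0.716412 -0.519997 +0.023589 = +0.220005

d=0.2200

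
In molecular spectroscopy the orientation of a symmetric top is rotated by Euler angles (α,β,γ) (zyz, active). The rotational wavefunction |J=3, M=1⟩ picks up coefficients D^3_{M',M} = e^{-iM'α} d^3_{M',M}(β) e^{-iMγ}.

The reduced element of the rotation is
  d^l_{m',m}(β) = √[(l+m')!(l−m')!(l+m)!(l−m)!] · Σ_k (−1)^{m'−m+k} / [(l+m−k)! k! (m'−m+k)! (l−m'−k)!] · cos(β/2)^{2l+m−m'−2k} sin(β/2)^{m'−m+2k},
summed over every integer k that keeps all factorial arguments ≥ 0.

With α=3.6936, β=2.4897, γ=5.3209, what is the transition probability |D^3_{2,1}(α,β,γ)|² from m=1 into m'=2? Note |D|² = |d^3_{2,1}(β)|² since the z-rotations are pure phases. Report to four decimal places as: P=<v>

First d^3_{2,1}(β=2.4897), then the phase factors e^{-i(2)α} and e^{-i(1)γ}:
Half-angle: c=0.320205, s=0.947348. N=√(120·1·24·2)=75.894664
Admissible k: 0..1 (factorial args all ≥0)
  k=0: (−1)^1·75.8947/(24)·0.3202^5·0.9473^1 = -0.010084
  k=1: (−1)^2·75.8947/(12)·0.3202^3·0.9473^3 = +0.176541
d^3_{2,1}(2.4897) = -0.010084 +0.176541 = +0.166456
|D^3_{2,1}|² = |d^3_{2,1}(β)|² = (+0.166456)² = 0.027708 (the z-rotation phases have unit modulus)

P=0.0277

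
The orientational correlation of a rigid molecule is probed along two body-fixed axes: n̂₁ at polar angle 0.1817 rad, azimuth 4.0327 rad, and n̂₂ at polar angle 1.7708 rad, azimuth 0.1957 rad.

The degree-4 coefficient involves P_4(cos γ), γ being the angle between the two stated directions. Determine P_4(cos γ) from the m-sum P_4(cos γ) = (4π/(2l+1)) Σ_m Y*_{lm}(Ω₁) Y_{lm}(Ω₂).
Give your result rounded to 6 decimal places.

0.015963

Summing Y*_{l m}(θ₁,φ₁)·Y_{l m}(θ₂,φ₂) over m ∈ [−4, 4]; prefactor 4π/(2·4+1) = 1.396263:
  m=-4: Y*=(-0.000430, -0.000194)  Y=(0.289452, -0.287952)  product (-0.000180, 0.000068)
  m=-3: Y*=(0.006482, -0.003279)  Y=(-0.194897, 0.129677)  product (-0.000838, 0.001480)
  m=-2: Y*=(-0.013229, 0.061639)  Y=(-0.214954, 0.088710)  product (-0.002624, -0.014423)
  m=-1: Y*=(-0.199316, -0.246633)  Y=(0.246108, -0.048788)  product (-0.061086, -0.050974)
  m=+0: Y*=(0.712063, -0.000000)  Y=(0.197861, 0.000000)  product (0.140890, 0.000000)
  m=+1: Y*=(0.199316, -0.246633)  Y=(-0.246108, -0.048788)  product (-0.061086, 0.050974)
  m=+2: Y*=(-0.013229, -0.061639)  Y=(-0.214954, -0.088710)  product (-0.002624, 0.014423)
  m=+3: Y*=(-0.006482, -0.003279)  Y=(0.194897, 0.129677)  product (-0.000838, -0.001480)
  m=+4: Y*=(-0.000430, 0.000194)  Y=(0.289452, 0.287952)  product (-0.000180, -0.000068)
Accumulated sum (0.011433, -0.000000); after 4π/(2l+1) scaling, (0.015963, -0.000000) ⇒ P_4 = 0.015963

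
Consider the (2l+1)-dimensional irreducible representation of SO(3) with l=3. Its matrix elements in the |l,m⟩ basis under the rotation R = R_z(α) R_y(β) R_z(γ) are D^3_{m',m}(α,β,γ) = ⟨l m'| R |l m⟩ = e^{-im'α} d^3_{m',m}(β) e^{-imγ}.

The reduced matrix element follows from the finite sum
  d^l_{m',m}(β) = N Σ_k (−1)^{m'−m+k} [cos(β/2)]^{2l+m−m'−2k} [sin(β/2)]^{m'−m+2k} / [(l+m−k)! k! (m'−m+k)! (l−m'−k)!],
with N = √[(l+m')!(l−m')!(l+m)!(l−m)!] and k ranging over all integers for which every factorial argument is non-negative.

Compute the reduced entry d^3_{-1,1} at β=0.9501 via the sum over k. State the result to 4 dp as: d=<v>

d^3_{-1,1}(β=0.9501) via the finite sum:
c=cos(0.950100/2)=0.889270, s=sin(0.950100/2)=0.457383; N=√[2·24·24·2]=48.000000
Admissible k: 2..4 (factorial args all ≥0)
  k=2: (−1)^0·48.0000/(8)·0.8893^4·0.4574^2 = +0.784956
  k=3: (−1)^1·48.0000/(6)·0.8893^2·0.4574^4 = -0.276871
  k=4: (−1)^2·48.0000/(48)·0.8893^0·0.4574^6 = +0.009155
d^3_{-1,1}(0.9501) = +0.784956 -0.276871 +0.009155 = +0.517241

d=0.5172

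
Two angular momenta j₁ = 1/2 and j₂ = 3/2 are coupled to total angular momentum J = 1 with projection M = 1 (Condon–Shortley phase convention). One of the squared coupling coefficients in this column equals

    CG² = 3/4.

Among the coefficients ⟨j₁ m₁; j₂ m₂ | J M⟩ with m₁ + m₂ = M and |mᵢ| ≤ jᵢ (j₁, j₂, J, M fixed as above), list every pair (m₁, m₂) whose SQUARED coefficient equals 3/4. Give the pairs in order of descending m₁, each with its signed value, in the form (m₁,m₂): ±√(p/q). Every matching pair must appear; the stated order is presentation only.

Admissible pairs with m₁+m₂ = M = 1: (-1/2,3/2), (1/2,1/2)
  (m₁,m₂)=(1/2,1/2): CG² = 1/4, CG = +√(1/4)
  (m₁,m₂)=(-1/2,3/2): CG² = 3/4, CG = −√(3/4)   ← matches the target
Pairs with CG² = 3/4: (-1/2,3/2): −√(3/4)

(-1/2,3/2): −√(3/4)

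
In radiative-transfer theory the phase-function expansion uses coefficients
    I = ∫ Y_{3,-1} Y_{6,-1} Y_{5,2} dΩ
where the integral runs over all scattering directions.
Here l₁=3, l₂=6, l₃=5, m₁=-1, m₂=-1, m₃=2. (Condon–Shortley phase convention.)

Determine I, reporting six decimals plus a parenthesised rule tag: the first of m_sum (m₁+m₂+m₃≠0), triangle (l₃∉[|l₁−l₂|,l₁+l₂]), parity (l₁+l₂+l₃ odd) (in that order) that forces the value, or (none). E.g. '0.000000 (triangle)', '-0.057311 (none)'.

Rules hold: Σm=0, L=14 even, 3≤5≤9.
N = 7·13·11 = 1001
Δ = 4!·2!·8!/15! = 1/675675
Racah Σ t=1..3: t=1:−1/8640 t=2:+1/2304 t=3:−1/8640 = 7/34560
⇒ 3j(3 6 5; 0 0 0)² = 7/429, sgn -1
Racah Σ t=2..4: t=2:+1/5760 t=3:−1/8640 t=4:+1/241920 = 1/16128
⇒ 3j(3 6 5; -1 -1 2)² = 5/1001, sgn -1
4πI² = N·(3j₀)²·(3jₘ)² = 35/429
I = +1·√(0.0815851/4π) = 0.08057502
No selection rule forces the value: the integral is nonzero (none).

0.080575 (none)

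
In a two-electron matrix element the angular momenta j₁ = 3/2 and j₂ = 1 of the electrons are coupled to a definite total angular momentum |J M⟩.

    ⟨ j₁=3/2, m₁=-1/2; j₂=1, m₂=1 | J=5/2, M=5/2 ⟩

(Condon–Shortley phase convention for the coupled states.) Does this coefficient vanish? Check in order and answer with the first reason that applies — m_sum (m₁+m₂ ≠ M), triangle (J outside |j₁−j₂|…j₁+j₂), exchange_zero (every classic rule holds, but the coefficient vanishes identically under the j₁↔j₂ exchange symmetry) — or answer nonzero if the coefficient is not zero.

m-sum: m₁+m₂ = -1/2+1 = 1/2, M = 5/2  ✗ ⇒ coefficient is 0

m_sum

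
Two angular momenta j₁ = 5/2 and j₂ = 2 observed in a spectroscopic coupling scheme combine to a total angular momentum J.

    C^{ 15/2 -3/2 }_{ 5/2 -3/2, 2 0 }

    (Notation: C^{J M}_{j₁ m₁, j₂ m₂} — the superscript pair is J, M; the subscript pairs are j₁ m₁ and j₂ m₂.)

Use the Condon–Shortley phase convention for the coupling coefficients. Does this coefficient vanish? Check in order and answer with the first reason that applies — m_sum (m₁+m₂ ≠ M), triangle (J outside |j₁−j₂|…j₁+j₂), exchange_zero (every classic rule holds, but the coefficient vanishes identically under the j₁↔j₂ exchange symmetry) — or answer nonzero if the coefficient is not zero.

m-sum: m₁+m₂ = -3/2+0 = -3/2, M = -3/2  ✓
triangle: need |j₁−j₂| ≤ J ≤ j₁+j₂, i.e. J ∈ [1/2, 9/2]; J = 15/2 is outside ✗ ⇒ coefficient is 0

triangle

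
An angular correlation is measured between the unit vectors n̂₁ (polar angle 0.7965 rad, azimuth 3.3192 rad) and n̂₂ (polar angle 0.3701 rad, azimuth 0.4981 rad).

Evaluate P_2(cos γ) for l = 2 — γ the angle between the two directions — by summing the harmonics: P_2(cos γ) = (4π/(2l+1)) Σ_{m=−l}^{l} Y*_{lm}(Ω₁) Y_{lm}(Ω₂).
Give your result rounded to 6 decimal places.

Term-by-term m-sum for l=2 (normalisation 4π/5 = 2.513274):
  m=-2: (0.185100, 0.068663) × (0.027467, -0.042422) = (0.007997, -0.005966)  (running Σ = (0.007997, -0.005966))
  m=-1: (-0.380104, -0.068228) × (0.228862, -0.124464) = (-0.095483, 0.031694)  (running Σ = (-0.087486, 0.025728))
  m=0: (0.147192, -0.000000) × (0.506992, 0.000000) = (0.074625, 0.000000)  (running Σ = (-0.012861, 0.025728))
  m=1: (0.380104, -0.068228) × (-0.228862, -0.124464) = (-0.095483, -0.031694)  (running Σ = (-0.108344, -0.005966))
  m=2: (0.185100, -0.068663) × (0.027467, 0.042422) = (0.007997, 0.005966)  (running Σ = (-0.100348, 0.000000))
Σ over m = (-0.100348, 0.000000); ×(4π/5) → (-0.252201, 0.000000). Real part: -0.252201

-0.252201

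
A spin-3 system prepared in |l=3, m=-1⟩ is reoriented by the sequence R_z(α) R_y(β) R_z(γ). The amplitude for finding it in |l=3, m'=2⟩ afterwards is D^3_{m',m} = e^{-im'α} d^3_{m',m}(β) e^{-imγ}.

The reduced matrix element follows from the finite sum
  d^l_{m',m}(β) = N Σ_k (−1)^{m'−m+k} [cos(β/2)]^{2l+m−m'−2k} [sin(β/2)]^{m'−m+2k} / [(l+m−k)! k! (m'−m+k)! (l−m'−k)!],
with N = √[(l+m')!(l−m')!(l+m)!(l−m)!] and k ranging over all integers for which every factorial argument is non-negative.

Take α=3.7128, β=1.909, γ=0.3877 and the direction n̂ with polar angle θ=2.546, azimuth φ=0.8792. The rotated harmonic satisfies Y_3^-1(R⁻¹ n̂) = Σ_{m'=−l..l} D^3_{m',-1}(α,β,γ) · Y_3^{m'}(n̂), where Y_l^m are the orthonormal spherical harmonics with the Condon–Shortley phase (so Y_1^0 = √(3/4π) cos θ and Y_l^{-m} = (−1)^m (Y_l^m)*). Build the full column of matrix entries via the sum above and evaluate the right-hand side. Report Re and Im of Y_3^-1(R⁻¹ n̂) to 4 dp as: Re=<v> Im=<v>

Need the full column D^3_{m',-1} for m'=−3..3 at α=3.7128, β=1.9090, γ=0.3877.
cos(β/2)=0.578017, sin(β/2)=0.816025
d^3_{-3,-1}: single k=2 term ⇒ +0.287882;  D = +0.145664-0.248310i
d^3_{-2,-1}: k∈[1..2] ⇒ +0.166497 -0.663684 = -0.497188;  D = -0.020221-0.496776i
d^3_{-1,-1}: k∈[0..2] ⇒ +0.037294 -0.594646 +0.888885 = +0.331533;  D = -0.190438-0.271381i
d^3_{0,-1}: k∈[0..2] ⇒ -0.182388 +1.090545 -0.724516 = +0.183641;  D = +0.170011+0.069427i
d^3_{1,-1}: k∈[0..2] ⇒ +0.445985 -1.185180 +0.295271 = -0.443925;  D = +0.436471-0.081007i
d^3_{2,-1}: k∈[0..1] ⇒ -0.663684 +0.661390 = -0.002295;  D = -0.001672+0.001572i
d^3_{3,-1}: single k=0 term ⇒ +0.573773;  D = -0.139102+0.556656i
Y_3^{m'}(θ=2.546,φ=0.8792) and Σ D·Y over m':
  (+0.1457-0.2483i)·(-0.0645-0.0356i)  (-0.0202-0.4968i)·(+0.0497+0.2616i)  (-0.1904-0.2714i)·(+0.2806-0.3388i)  (+0.1700+0.0694i)·(-0.1317+0.0000i)  (+0.4365-0.0810i)·(-0.2806-0.3388i)  (-0.0017+0.0016i)·(+0.0497-0.2616i)  (-0.1391+0.5567i)·(+0.0645-0.0356i)
Y_3^-1(R⁻¹ n̂) = -0.195810-0.123675i

Re=-0.1958 Im=-0.1237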